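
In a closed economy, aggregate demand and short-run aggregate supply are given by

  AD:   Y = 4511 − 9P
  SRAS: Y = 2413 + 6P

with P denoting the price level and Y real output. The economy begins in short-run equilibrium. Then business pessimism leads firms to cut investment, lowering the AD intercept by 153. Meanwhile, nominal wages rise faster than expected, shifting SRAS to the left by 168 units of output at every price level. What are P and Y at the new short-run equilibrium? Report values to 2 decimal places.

P = 140.87, Y = 3090.20

After both shocks: AD is Y = 4358 − 9P and SRAS is Y = 2245 + 6P.
Setting them equal: 2113 = 15P, so P = 140.87.
Substituting into AD, Y = 3090.20.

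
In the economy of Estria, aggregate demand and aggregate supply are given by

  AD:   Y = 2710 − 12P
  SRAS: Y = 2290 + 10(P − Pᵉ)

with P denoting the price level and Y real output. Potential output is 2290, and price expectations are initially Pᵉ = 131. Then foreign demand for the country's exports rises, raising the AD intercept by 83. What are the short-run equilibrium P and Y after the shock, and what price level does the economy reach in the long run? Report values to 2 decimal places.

Short run: P = 82.41, Y = 1804.09. Long run: P = 41.92.

AD shifts right: new AD is Y = 2793 − 12P. With Pᵉ = 131, SRAS is Y = 980 + 10P.
Short run: 2793 − 12P = 980 + 10P gives 1813 = 22P, so P = 82.41 and Y = 2793 − 12P = 1804.09.
Y = 1804.09 is below potential 2290; expectations adjust and SRAS shifts right until Y = 2290.
Long run: on the new AD curve, 2290 = 2793 − 12P gives P = 41.92.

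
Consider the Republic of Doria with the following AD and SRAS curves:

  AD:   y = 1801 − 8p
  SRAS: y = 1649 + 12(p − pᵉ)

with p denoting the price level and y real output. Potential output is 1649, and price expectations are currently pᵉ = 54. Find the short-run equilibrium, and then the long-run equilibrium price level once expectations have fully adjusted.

Short run: p = 40, y = 1481. Long run: p = 19.

Short run: with pᵉ = 54, SRAS is y = 1001 + 12p. Setting AD = SRAS gives 800 = 20p, so p = 40 and y = 1801 − 8·40 = 1481.
Output 1481 is below potential 1649, so over time expected prices fall and SRAS shifts right until y returns to 1649.
Long run: y = 1649 on the AD curve gives 1649 = 1801 − 8p, so p = 19.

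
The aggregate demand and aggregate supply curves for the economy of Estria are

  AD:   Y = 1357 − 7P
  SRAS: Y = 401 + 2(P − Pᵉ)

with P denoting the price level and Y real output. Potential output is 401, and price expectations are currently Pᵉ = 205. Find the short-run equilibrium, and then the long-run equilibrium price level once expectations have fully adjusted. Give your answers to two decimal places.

Short run: P = 151.78, Y = 294.56. Long run: P = 136.57.

Short run: with Pᵉ = 205, SRAS is Y = 2P − 9. Setting AD = SRAS gives 1366 = 9P, so P = 151.78 and Y = 1357 − 7P = 294.56.
Output 294.56 is below potential 401, so over time expected prices fall and SRAS shifts right until Y returns to 401.
Long run: Y = 401 on the AD curve gives 401 = 1357 − 7P, so P = 136.57.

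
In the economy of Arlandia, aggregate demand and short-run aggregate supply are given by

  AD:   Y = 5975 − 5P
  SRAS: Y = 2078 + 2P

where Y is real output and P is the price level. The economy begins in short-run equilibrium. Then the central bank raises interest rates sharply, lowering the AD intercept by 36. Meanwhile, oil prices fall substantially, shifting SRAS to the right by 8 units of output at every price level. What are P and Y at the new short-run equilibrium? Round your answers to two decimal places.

P = 550.43, Y = 3186.86

After both shocks: AD is Y = 5939 − 5P and SRAS is Y = 2086 + 2P.
Setting them equal: 3853 = 7P, so P = 550.43.
Substituting into AD, Y = 3186.86.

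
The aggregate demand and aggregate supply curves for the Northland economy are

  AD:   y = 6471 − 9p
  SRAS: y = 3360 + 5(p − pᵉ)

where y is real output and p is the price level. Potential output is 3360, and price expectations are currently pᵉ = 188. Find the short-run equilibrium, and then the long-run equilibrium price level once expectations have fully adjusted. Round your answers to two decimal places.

Short run: p = 289.36, y = 3866.79. Long run: p = 345.67.

Short run: with pᵉ = 188, SRAS is y = 2420 + 5p. Setting AD = SRAS gives 4051 = 14p, so p = 289.36 and y = 6471 − 9p = 3866.79.
Output 3866.79 is above potential 3360, so over time expected prices rise and SRAS shifts left until y returns to 3360.
Long run: y = 3360 on the AD curve gives 3360 = 6471 − 9p, so p = 345.67.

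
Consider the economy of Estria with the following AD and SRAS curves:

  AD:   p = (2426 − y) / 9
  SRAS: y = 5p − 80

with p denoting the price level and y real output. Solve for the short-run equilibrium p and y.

Rearrange AD to y = 2426 − 9p.
Set AD = SRAS: 2426 − 9p = 5p − 80, so 2506 = 14p and p = 179.
Then y = 2426 − 9·179 = 815.

p = 179, y = 815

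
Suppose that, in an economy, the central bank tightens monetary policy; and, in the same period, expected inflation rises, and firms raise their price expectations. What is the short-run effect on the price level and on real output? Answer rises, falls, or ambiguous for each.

Price level: ambiguous; output: falls

The first event is a negative demand shock: AD shifts left, which by itself pushes P down and Y down.
The second is an adverse supply shock: SRAS shifts left, which by itself pushes P up and Y down.
The two shocks push P in opposite directions, so the effect on P is ambiguous. Both shocks push Y down, so Y falls.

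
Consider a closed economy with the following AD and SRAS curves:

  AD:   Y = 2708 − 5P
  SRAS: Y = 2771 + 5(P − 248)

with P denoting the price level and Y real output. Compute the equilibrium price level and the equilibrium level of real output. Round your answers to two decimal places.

Write SRAS as Y = 2771 + 5P − 1240 = 1531 + 5P.
Set AD = SRAS: 2708 − 5P = 1531 + 5P, so 1177 = 10P and P = 117.70.
Substituting into AD, Y = 2708 − 5P = 2119.50.

P = 117.70, Y = 2119.50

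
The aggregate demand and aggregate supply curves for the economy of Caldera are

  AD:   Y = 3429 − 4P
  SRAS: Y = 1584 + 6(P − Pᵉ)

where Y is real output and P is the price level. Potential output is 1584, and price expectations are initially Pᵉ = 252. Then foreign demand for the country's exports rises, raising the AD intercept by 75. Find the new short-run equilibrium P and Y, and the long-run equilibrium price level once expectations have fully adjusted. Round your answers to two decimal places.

Short run: P = 343.20, Y = 2131.20. Long run: P = 480.00.

AD shifts right: new AD is Y = 3504 − 4P. With Pᵉ = 252, SRAS is Y = 72 + 6P.
Short run: 3504 − 4P = 72 + 6P gives 3432 = 10P, so P = 343.20 and Y = 3504 − 4P = 2131.20.
Y = 2131.20 is above potential 1584; expectations adjust and SRAS shifts left until Y = 1584.
Long run: on the new AD curve, 1584 = 3504 − 4P gives P = 480.00.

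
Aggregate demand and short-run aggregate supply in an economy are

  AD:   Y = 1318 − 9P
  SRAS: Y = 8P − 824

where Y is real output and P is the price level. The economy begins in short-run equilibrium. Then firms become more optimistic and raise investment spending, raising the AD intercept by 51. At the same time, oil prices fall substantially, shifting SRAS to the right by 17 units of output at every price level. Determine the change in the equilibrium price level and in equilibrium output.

ΔP = +2, ΔY = +33

After both shocks: AD is Y = 1369 − 9P and SRAS is Y = 8P − 807.
Setting them equal: 2176 = 17P, so P = 128.
Y = 1369 − 9·128 = 217.
Initially P = 126, Y = 184, so ΔP = +2 and ΔY = +33.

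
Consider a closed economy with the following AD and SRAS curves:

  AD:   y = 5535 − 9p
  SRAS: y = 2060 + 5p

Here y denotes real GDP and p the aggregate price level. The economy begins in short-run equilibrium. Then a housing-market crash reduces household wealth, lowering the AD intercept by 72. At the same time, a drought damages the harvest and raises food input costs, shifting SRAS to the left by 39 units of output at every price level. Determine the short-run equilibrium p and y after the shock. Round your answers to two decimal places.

After both shocks: AD is y = 5463 − 9p and SRAS is y = 2021 + 5p.
Setting them equal: 3442 = 14p, so p = 245.86.
Substituting into AD, y = 3250.29.

p = 245.86, y = 3250.29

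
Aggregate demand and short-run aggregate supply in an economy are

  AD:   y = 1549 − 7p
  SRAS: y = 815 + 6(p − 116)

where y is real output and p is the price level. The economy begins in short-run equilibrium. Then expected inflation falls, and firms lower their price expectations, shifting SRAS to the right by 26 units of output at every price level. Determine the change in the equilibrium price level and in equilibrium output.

This is a positive supply shock: SRAS shifts right.
New SRAS: y = 145 + 6p.
Set AD = SRAS: 1549 − 7p = 145 + 6p, so 1404 = 13p and p = 108.
y = 1549 − 7·108 = 793.
Initially p = 110, y = 779, so Δp = -2 and Δy = +14.

Δp = -2, Δy = +14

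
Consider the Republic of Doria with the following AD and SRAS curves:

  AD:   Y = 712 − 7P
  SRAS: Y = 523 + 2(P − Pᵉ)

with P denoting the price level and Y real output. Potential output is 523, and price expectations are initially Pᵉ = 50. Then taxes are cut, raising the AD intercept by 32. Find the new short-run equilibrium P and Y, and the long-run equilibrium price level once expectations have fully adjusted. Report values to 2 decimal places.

AD shifts right: new AD is Y = 744 − 7P. With Pᵉ = 50, SRAS is Y = 423 + 2P.
Short run: 744 − 7P = 423 + 2P gives 321 = 9P, so P = 35.67 and Y = 744 − 7P = 494.33.
Y = 494.33 is below potential 523; expectations adjust and SRAS shifts right until Y = 523.
Long run: on the new AD curve, 523 = 744 − 7P gives P = 31.57.

Short run: P = 35.67, Y = 494.33. Long run: P = 31.57.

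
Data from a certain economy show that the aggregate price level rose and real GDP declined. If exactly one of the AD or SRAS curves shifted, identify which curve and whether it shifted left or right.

P rose and Y fell. An AD shift moves P and Y in the same direction; an SRAS shift moves them in opposite directions.
Here P and Y moved in opposite directions, so the SRAS curve shifted.
Since Y fell, SRAS shifted left.

SRAS shifted left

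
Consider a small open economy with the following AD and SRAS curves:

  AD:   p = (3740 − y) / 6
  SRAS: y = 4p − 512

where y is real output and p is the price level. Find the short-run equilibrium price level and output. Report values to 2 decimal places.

p = 425.20, y = 1188.80

Rearrange AD to y = 3740 − 6p.
Set AD = SRAS: 3740 − 6p = 4p − 512, so 4252 = 10p and p = 425.20.
Substituting into AD, y = 3740 − 6p = 1188.80.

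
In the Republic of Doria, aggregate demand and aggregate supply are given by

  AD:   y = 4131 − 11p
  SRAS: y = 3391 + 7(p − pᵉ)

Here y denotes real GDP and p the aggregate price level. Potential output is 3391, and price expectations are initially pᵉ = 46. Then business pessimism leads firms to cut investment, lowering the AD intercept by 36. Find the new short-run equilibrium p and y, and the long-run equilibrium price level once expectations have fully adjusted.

Short run: p = 57, y = 3468. Long run: p = 64.

AD shifts left: new AD is y = 4095 − 11p. With pᵉ = 46, SRAS is y = 3069 + 7p.
Short run: 4095 − 11p = 3069 + 7p gives 1026 = 18p, so p = 57 and y = 4095 − 11·57 = 3468.
y = 3468 is above potential 3391; expectations adjust and SRAS shifts left until y = 3391.
Long run: on the new AD curve, 3391 = 4095 − 11p gives p = 64.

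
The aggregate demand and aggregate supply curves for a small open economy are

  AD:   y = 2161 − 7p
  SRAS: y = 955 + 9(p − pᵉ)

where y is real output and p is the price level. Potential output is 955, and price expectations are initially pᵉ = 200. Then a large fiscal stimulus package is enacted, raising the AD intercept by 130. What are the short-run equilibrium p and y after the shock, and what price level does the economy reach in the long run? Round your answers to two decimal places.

Short run: p = 196.00, y = 919.00. Long run: p = 190.86.

AD shifts right: new AD is y = 2291 − 7p. With pᵉ = 200, SRAS is y = 9p − 845.
Short run: 2291 − 7p = 9p − 845 gives 3136 = 16p, so p = 196.00 and y = 2291 − 7p = 919.00.
y = 919.00 is below potential 955; expectations adjust and SRAS shifts right until y = 955.
Long run: on the new AD curve, 955 = 2291 − 7p gives p = 190.86.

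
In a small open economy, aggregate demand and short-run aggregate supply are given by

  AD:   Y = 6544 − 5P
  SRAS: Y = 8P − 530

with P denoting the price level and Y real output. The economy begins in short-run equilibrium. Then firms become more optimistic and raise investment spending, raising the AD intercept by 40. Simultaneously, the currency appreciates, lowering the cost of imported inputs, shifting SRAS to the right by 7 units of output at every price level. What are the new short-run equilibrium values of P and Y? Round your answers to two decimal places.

P = 546.69, Y = 3850.54

After both shocks: AD is Y = 6584 − 5P and SRAS is Y = 8P − 523.
Setting them equal: 7107 = 13P, so P = 546.69.
Substituting into AD, Y = 3850.54.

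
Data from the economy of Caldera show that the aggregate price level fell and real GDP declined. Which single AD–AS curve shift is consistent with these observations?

P fell and Y fell. An AD shift moves P and Y in the same direction; an SRAS shift moves them in opposite directions.
Here P and Y moved in the same direction, so the AD curve shifted.
Since Y fell, AD shifted left.

AD shifted left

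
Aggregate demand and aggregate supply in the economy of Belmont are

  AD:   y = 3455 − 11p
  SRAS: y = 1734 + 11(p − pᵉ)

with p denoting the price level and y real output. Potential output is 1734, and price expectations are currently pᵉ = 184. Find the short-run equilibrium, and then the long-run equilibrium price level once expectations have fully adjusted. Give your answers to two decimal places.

Short run: with pᵉ = 184, SRAS is y = 11p − 290. Setting AD = SRAS gives 3745 = 22p, so p = 170.23 and y = 3455 − 11p = 1582.50.
Output 1582.50 is below potential 1734, so over time expected prices fall and SRAS shifts right until y returns to 1734.
Long run: y = 1734 on the AD curve gives 1734 = 3455 − 11p, so p = 156.45.

Short run: p = 170.23, y = 1582.50. Long run: p = 156.45.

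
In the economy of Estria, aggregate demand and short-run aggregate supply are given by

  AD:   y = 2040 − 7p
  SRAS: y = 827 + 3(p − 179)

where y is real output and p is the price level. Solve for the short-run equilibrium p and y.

Write SRAS as y = 827 + 3p − 537 = 290 + 3p.
Set AD = SRAS: 2040 − 7p = 290 + 3p, so 1750 = 10p and p = 175.
Then y = 2040 − 7·175 = 815.

p = 175, y = 815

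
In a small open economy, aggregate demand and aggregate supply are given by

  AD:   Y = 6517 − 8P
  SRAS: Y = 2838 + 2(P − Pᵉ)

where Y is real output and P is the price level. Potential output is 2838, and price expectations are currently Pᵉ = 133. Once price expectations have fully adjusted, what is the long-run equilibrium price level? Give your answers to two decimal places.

Short run: with Pᵉ = 133, SRAS is Y = 2572 + 2P. Setting AD = SRAS gives 3945 = 10P, so P = 394.50 and Y = 6517 − 8P = 3361.00.
Output 3361.00 is above potential 2838, so over time expected prices rise and SRAS shifts left until Y returns to 2838.
Long run: Y = 2838 on the AD curve gives 2838 = 6517 − 8P, so P = 459.88.

Long-run P = 459.88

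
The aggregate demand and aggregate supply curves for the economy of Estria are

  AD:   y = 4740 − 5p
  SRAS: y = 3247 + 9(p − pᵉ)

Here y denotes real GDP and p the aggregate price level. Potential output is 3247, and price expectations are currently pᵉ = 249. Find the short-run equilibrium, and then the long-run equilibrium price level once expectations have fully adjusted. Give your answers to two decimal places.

Short run: p = 266.71, y = 3406.43. Long run: p = 298.60.

Short run: with pᵉ = 249, SRAS is y = 1006 + 9p. Setting AD = SRAS gives 3734 = 14p, so p = 266.71 and y = 4740 − 5p = 3406.43.
Output 3406.43 is above potential 3247, so over time expected prices rise and SRAS shifts left until y returns to 3247.
Long run: y = 3247 on the AD curve gives 3247 = 4740 − 5p, so p = 298.60.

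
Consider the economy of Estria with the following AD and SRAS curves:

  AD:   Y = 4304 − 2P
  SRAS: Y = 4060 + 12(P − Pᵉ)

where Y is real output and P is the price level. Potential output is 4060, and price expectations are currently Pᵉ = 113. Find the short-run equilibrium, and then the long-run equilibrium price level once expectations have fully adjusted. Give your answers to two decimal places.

Short run: P = 114.29, Y = 4075.43. Long run: P = 122.00.

Short run: with Pᵉ = 113, SRAS is Y = 2704 + 12P. Setting AD = SRAS gives 1600 = 14P, so P = 114.29 and Y = 4304 − 2P = 4075.43.
Output 4075.43 is above potential 4060, so over time expected prices rise and SRAS shifts left until Y returns to 4060.
Long run: Y = 4060 on the AD curve gives 4060 = 4304 − 2P, so P = 122.00.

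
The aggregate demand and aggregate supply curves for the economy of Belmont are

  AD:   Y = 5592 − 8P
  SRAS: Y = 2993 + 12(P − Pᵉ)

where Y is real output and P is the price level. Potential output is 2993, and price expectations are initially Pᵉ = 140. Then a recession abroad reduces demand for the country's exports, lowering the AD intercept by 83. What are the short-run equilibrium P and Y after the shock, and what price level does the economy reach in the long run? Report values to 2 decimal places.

AD shifts left: new AD is Y = 5509 − 8P. With Pᵉ = 140, SRAS is Y = 1313 + 12P.
Short run: 5509 − 8P = 1313 + 12P gives 4196 = 20P, so P = 209.80 and Y = 5509 − 8P = 3830.60.
Y = 3830.60 is above potential 2993; expectations adjust and SRAS shifts left until Y = 2993.
Long run: on the new AD curve, 2993 = 5509 − 8P gives P = 314.50.

Short run: P = 209.80, Y = 3830.60. Long run: P = 314.50.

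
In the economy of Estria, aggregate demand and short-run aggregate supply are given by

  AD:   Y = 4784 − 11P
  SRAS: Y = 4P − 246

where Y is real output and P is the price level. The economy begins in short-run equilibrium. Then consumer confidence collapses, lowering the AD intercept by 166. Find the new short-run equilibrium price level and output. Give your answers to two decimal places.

This is a negative demand shock: AD shifts left.
New AD: Y = 4618 − 11P.
Set AD = SRAS: 4618 − 11P = 4P − 246, so 4864 = 15P and P = 324.27.
Substituting into AD, Y = 1051.07.

P = 324.27, Y = 1051.07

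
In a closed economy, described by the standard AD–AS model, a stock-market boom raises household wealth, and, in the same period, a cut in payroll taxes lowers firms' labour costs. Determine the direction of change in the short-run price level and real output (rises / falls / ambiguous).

The first event is a positive demand shock: AD shifts right, which by itself pushes P up and Y up.
The second is a favourable supply shock: SRAS shifts right, which by itself pushes P down and Y up.
The two shocks push P in opposite directions, so the effect on P is ambiguous. Both shocks push Y up, so Y rises.

Price level: ambiguous; output: rises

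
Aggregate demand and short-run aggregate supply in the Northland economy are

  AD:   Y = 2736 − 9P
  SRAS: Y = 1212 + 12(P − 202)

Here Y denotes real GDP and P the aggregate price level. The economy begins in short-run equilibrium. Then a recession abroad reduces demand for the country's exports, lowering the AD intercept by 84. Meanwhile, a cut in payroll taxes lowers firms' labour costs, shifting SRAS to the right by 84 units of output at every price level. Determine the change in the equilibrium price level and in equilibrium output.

After both shocks: AD is Y = 2652 − 9P and SRAS is Y = 12P − 1128.
Setting them equal: 3780 = 21P, so P = 180.
Y = 2652 − 9·180 = 1032.
Initially P = 188, Y = 1044, so ΔP = -8 and ΔY = -12.

ΔP = -8, ΔY = -12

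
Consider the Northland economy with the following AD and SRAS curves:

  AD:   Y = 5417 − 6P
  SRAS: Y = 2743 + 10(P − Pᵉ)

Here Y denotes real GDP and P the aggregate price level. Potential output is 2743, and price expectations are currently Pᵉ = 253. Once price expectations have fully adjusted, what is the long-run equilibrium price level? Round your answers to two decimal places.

Long-run P = 445.67

Short run: with Pᵉ = 253, SRAS is Y = 213 + 10P. Setting AD = SRAS gives 5204 = 16P, so P = 325.25 and Y = 5417 − 6P = 3465.50.
Output 3465.50 is above potential 2743, so over time expected prices rise and SRAS shifts left until Y returns to 2743.
Long run: Y = 2743 on the AD curve gives 2743 = 5417 − 6P, so P = 445.67.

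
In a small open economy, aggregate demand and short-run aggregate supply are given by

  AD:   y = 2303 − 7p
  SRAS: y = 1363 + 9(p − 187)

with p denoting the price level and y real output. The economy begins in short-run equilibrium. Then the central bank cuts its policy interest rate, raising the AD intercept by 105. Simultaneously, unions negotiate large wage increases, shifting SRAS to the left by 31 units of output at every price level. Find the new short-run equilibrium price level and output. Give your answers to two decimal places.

p = 172.44, y = 1200.94

After both shocks: AD is y = 2408 − 7p and SRAS is y = 9p − 351.
Setting them equal: 2759 = 16p, so p = 172.44.
Substituting into AD, y = 1200.94.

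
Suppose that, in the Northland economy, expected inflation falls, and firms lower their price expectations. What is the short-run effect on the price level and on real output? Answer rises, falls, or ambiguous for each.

This is a favourable supply shock: SRAS shifts right.
Moving along the downward-sloping AD curve, P falls and Y rises.

Price level: falls; output: rises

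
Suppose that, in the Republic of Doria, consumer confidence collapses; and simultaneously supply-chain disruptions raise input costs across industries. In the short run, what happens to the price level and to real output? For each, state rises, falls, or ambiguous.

The first event is a negative demand shock: AD shifts left, which by itself pushes P down and Y down.
The second is an adverse supply shock: SRAS shifts left, which by itself pushes P up and Y down.
The two shocks push P in opposite directions, so the effect on P is ambiguous. Both shocks push Y down, so Y falls.

Price level: ambiguous; output: falls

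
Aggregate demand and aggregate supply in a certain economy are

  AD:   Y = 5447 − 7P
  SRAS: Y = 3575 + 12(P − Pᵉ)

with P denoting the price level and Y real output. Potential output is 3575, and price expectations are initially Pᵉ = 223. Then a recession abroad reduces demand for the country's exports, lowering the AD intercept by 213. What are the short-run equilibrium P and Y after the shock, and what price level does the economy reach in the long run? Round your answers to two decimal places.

AD shifts left: new AD is Y = 5234 − 7P. With Pᵉ = 223, SRAS is Y = 899 + 12P.
Short run: 5234 − 7P = 899 + 12P gives 4335 = 19P, so P = 228.16 and Y = 5234 − 7P = 3636.89.
Y = 3636.89 is above potential 3575; expectations adjust and SRAS shifts left until Y = 3575.
Long run: on the new AD curve, 3575 = 5234 − 7P gives P = 237.00.

Short run: P = 228.16, Y = 3636.89. Long run: P = 237.00.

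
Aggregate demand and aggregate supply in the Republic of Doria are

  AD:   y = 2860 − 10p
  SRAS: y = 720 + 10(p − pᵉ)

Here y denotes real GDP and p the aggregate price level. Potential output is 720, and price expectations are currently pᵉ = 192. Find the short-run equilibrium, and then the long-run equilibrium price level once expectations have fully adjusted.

Short run: with pᵉ = 192, SRAS is y = 10p − 1200. Setting AD = SRAS gives 4060 = 20p, so p = 203 and y = 2860 − 10·203 = 830.
Output 830 is above potential 720, so over time expected prices rise and SRAS shifts left until y returns to 720.
Long run: y = 720 on the AD curve gives 720 = 2860 − 10p, so p = 214.

Short run: p = 203, y = 830. Long run: p = 214.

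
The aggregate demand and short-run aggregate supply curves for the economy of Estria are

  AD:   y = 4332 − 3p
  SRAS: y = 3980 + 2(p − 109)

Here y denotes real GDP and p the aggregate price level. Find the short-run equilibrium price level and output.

Write SRAS as y = 3980 + 2p − 218 = 3762 + 2p.
Set AD = SRAS: 4332 − 3p = 3762 + 2p, so 570 = 5p and p = 114.
Then y = 4332 − 3·114 = 3990.

p = 114, y = 3990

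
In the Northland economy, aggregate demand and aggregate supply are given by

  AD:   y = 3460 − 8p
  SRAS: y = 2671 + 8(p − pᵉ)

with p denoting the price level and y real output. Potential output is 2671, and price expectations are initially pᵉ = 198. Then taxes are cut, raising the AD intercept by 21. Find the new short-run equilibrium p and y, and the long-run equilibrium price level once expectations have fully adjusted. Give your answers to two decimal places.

Short run: p = 149.63, y = 2284.00. Long run: p = 101.25.

AD shifts right: new AD is y = 3481 − 8p. With pᵉ = 198, SRAS is y = 1087 + 8p.
Short run: 3481 − 8p = 1087 + 8p gives 2394 = 16p, so p = 149.63 and y = 3481 − 8p = 2284.00.
y = 2284.00 is below potential 2671; expectations adjust and SRAS shifts right until y = 2671.
Long run: on the new AD curve, 2671 = 3481 − 8p gives p = 101.25.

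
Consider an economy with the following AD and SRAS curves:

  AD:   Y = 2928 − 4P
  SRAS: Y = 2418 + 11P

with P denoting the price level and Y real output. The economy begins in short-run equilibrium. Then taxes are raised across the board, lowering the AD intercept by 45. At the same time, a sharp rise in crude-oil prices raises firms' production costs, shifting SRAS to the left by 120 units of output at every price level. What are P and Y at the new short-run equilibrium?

P = 39, Y = 2727

After both shocks: AD is Y = 2883 − 4P and SRAS is Y = 2298 + 11P.
Setting them equal: 585 = 15P, so P = 39.
Y = 2883 − 4·39 = 2727.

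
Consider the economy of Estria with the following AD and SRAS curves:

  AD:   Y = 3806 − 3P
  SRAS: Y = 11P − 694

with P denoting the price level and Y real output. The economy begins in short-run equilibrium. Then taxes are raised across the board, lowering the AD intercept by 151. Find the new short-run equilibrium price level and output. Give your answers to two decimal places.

This is a negative demand shock: AD shifts left.
New AD: Y = 3655 − 3P.
Set AD = SRAS: 3655 − 3P = 11P − 694, so 4349 = 14P and P = 310.64.
Substituting into AD, Y = 2723.07.

P = 310.64, Y = 2723.07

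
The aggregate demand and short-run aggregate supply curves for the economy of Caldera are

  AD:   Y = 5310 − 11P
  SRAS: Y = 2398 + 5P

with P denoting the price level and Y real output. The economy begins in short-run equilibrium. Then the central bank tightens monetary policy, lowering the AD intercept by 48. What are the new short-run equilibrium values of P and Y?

P = 179, Y = 3293

This is a negative demand shock: AD shifts left.
New AD: Y = 5262 − 11P.
Set AD = SRAS: 5262 − 11P = 2398 + 5P, so 2864 = 16P and P = 179.
Y = 5262 − 11·179 = 3293.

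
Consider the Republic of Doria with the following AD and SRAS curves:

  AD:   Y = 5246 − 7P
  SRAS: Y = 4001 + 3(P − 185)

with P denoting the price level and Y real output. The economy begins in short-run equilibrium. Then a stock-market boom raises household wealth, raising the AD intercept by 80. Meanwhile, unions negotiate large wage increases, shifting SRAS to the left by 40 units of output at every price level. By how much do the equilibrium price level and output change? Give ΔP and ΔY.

After both shocks: AD is Y = 5326 − 7P and SRAS is Y = 3406 + 3P.
Setting them equal: 1920 = 10P, so P = 192.
Y = 5326 − 7·192 = 3982.
Initially P = 180, Y = 3986, so ΔP = +12 and ΔY = -4.

ΔP = +12, ΔY = -4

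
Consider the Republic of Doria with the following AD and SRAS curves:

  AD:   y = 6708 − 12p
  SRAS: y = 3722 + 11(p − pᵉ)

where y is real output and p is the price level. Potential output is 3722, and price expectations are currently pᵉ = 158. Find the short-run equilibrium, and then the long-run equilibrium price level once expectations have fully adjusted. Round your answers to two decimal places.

Short run: with pᵉ = 158, SRAS is y = 1984 + 11p. Setting AD = SRAS gives 4724 = 23p, so p = 205.39 and y = 6708 − 12p = 4243.30.
Output 4243.30 is above potential 3722, so over time expected prices rise and SRAS shifts left until y returns to 3722.
Long run: y = 3722 on the AD curve gives 3722 = 6708 − 12p, so p = 248.83.

Short run: p = 205.39, y = 4243.30. Long run: p = 248.83.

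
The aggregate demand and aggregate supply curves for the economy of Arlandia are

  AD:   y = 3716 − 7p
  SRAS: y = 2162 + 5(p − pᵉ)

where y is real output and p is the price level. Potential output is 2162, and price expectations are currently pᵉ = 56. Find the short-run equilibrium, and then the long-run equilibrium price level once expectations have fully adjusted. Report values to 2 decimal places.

Short run: p = 152.83, y = 2646.17. Long run: p = 222.00.

Short run: with pᵉ = 56, SRAS is y = 1882 + 5p. Setting AD = SRAS gives 1834 = 12p, so p = 152.83 and y = 3716 − 7p = 2646.17.
Output 2646.17 is above potential 2162, so over time expected prices rise and SRAS shifts left until y returns to 2162.
Long run: y = 2162 on the AD curve gives 2162 = 3716 − 7p, so p = 222.00.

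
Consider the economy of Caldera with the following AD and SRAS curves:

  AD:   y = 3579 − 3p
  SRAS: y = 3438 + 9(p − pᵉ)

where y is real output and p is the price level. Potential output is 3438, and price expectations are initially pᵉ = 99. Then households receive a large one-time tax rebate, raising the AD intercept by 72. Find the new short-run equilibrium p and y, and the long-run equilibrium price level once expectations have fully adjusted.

Short run: p = 92, y = 3375. Long run: p = 71.

AD shifts right: new AD is y = 3651 − 3p. With pᵉ = 99, SRAS is y = 2547 + 9p.
Short run: 3651 − 3p = 2547 + 9p gives 1104 = 12p, so p = 92 and y = 3651 − 3·92 = 3375.
y = 3375 is below potential 3438; expectations adjust and SRAS shifts right until y = 3438.
Long run: on the new AD curve, 3438 = 3651 − 3p gives p = 71.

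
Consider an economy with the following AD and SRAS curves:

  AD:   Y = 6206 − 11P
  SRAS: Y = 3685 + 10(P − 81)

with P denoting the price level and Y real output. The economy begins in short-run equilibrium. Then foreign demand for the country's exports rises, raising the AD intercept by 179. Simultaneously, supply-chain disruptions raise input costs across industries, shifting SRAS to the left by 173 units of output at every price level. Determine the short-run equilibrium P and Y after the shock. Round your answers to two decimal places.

P = 175.38, Y = 4455.81

After both shocks: AD is Y = 6385 − 11P and SRAS is Y = 2702 + 10P.
Setting them equal: 3683 = 21P, so P = 175.38.
Substituting into AD, Y = 4455.81.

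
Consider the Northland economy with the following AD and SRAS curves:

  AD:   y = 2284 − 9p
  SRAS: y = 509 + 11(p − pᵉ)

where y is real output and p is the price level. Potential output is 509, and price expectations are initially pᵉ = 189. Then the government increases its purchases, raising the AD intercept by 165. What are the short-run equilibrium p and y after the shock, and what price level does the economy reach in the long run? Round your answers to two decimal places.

Short run: p = 200.95, y = 640.45. Long run: p = 215.56.

AD shifts right: new AD is y = 2449 − 9p. With pᵉ = 189, SRAS is y = 11p − 1570.
Short run: 2449 − 9p = 11p − 1570 gives 4019 = 20p, so p = 200.95 and y = 2449 − 9p = 640.45.
y = 640.45 is above potential 509; expectations adjust and SRAS shifts left until y = 509.
Long run: on the new AD curve, 509 = 2449 − 9p gives p = 215.56.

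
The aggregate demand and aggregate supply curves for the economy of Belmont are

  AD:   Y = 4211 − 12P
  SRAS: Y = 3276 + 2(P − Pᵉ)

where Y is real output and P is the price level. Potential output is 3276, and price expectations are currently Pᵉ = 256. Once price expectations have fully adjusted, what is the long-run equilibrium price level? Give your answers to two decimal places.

Short run: with Pᵉ = 256, SRAS is Y = 2764 + 2P. Setting AD = SRAS gives 1447 = 14P, so P = 103.36 and Y = 4211 − 12P = 2970.71.
Output 2970.71 is below potential 3276, so over time expected prices fall and SRAS shifts right until Y returns to 3276.
Long run: Y = 3276 on the AD curve gives 3276 = 4211 − 12P, so P = 77.92.

Long-run P = 77.92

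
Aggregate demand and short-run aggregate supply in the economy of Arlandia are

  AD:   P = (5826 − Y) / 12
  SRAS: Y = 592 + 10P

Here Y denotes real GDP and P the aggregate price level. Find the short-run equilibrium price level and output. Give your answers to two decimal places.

P = 237.91, Y = 2971.09

Rearrange AD to Y = 5826 − 12P.
Set AD = SRAS: 5826 − 12P = 592 + 10P, so 5234 = 22P and P = 237.91.
Substituting into AD, Y = 5826 − 12P = 2971.09.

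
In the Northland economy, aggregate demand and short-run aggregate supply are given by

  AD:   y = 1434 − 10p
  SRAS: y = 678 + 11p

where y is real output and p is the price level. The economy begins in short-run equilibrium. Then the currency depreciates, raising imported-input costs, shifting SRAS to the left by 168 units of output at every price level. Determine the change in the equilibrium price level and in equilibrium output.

This is a negative supply shock: SRAS shifts left.
New SRAS: y = 510 + 11p.
Set AD = SRAS: 1434 − 10p = 510 + 11p, so 924 = 21p and p = 44.
y = 1434 − 10·44 = 994.
Initially p = 36, y = 1074, so Δp = +8 and Δy = -80.

Δp = +8, Δy = -80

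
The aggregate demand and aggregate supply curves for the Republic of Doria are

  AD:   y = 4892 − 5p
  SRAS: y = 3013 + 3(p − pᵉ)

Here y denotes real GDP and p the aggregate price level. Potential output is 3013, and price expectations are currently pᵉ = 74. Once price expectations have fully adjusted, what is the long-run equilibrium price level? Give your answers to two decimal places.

Short run: with pᵉ = 74, SRAS is y = 2791 + 3p. Setting AD = SRAS gives 2101 = 8p, so p = 262.63 and y = 4892 − 5p = 3578.88.
Output 3578.88 is above potential 3013, so over time expected prices rise and SRAS shifts left until y returns to 3013.
Long run: y = 3013 on the AD curve gives 3013 = 4892 − 5p, so p = 375.80.

Long-run p = 375.80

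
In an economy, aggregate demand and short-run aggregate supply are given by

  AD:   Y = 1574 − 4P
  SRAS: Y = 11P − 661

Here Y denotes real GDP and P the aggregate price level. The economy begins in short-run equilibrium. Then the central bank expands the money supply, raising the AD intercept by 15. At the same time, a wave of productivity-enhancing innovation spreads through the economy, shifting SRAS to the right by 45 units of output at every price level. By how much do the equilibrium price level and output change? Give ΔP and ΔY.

ΔP = -2, ΔY = +23

After both shocks: AD is Y = 1589 − 4P and SRAS is Y = 11P − 616.
Setting them equal: 2205 = 15P, so P = 147.
Y = 1589 − 4·147 = 1001.
Initially P = 149, Y = 978, so ΔP = -2 and ΔY = +23.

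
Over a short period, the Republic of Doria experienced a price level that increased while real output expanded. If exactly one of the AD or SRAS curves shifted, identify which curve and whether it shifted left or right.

AD shifted right

P rose and Y rose. An AD shift moves P and Y in the same direction; an SRAS shift moves them in opposite directions.
Here P and Y moved in the same direction, so the AD curve shifted.
Since Y rose, AD shifted right.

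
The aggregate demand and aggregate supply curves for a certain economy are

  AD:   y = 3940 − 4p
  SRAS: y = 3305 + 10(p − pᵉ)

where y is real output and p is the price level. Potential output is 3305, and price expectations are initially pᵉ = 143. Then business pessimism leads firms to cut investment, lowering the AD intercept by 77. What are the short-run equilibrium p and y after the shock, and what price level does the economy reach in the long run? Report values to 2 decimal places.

Short run: p = 142.00, y = 3295.00. Long run: p = 139.50.

AD shifts left: new AD is y = 3863 − 4p. With pᵉ = 143, SRAS is y = 1875 + 10p.
Short run: 3863 − 4p = 1875 + 10p gives 1988 = 14p, so p = 142.00 and y = 3863 − 4p = 3295.00.
y = 3295.00 is below potential 3305; expectations adjust and SRAS shifts right until y = 3305.
Long run: on the new AD curve, 3305 = 3863 − 4p gives p = 139.50.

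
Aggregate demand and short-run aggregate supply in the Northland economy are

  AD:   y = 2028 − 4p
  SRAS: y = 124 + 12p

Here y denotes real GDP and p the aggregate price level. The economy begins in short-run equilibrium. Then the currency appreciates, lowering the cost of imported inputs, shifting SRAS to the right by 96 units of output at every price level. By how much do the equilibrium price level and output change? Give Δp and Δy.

This is a positive supply shock: SRAS shifts right.
New SRAS: y = 220 + 12p.
Set AD = SRAS: 2028 − 4p = 220 + 12p, so 1808 = 16p and p = 113.
y = 2028 − 4·113 = 1576.
Initially p = 119, y = 1552, so Δp = -6 and Δy = +24.

Δp = -6, Δy = +24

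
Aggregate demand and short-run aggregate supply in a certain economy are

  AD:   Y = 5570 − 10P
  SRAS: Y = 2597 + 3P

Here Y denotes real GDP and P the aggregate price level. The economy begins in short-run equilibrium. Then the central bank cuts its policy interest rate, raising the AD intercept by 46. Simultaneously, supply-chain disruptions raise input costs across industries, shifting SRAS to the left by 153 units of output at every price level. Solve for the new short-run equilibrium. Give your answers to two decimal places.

P = 244.00, Y = 3176.00

After both shocks: AD is Y = 5616 − 10P and SRAS is Y = 2444 + 3P.
Setting them equal: 3172 = 13P, so P = 244.00.
Substituting into AD, Y = 3176.00.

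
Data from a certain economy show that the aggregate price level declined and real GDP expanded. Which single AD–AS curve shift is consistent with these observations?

P fell and Y rose. An AD shift moves P and Y in the same direction; an SRAS shift moves them in opposite directions.
Here P and Y moved in opposite directions, so the SRAS curve shifted.
Since Y rose, SRAS shifted right.

SRAS shifted right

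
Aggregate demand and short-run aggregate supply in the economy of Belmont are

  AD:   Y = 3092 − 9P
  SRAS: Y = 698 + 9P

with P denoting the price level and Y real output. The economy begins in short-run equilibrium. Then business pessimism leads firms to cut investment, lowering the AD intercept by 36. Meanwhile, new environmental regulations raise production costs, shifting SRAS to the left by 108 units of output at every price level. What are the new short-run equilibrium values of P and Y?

After both shocks: AD is Y = 3056 − 9P and SRAS is Y = 590 + 9P.
Setting them equal: 2466 = 18P, so P = 137.
Y = 3056 − 9·137 = 1823.

P = 137, Y = 1823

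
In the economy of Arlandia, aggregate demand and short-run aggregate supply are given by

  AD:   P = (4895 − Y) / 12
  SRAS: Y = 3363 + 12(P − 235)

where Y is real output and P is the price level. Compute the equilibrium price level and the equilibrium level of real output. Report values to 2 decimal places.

Write SRAS as Y = 3363 + 12P − 2820 = 543 + 12P.
Rearrange AD to Y = 4895 − 12P.
Set AD = SRAS: 4895 − 12P = 543 + 12P, so 4352 = 24P and P = 181.33.
Substituting into AD, Y = 4895 − 12P = 2719.00.

P = 181.33, Y = 2719.00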